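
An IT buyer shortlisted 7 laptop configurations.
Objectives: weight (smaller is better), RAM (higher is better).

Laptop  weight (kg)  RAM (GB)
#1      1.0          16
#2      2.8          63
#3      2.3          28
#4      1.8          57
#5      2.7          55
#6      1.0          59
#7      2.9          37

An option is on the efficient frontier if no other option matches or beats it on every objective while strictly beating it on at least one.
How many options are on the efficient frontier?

#1: dominated by #6 (weight 1.0≤1.0, RAM 59≥16).
#2: not dominated (best RAM).
#3: dominated by #4 (weight 1.8≤2.3, RAM 57≥28).
#4: dominated by #6 (weight 1.0≤1.8, RAM 59≥57).
#5: dominated by #4 (weight 1.8≤2.7, RAM 57≥55).
#6: not dominated.
#7: dominated by #2 (weight 2.8≤2.9, RAM 63≥37).
Pareto-optimal: #2, #6 → 2.

2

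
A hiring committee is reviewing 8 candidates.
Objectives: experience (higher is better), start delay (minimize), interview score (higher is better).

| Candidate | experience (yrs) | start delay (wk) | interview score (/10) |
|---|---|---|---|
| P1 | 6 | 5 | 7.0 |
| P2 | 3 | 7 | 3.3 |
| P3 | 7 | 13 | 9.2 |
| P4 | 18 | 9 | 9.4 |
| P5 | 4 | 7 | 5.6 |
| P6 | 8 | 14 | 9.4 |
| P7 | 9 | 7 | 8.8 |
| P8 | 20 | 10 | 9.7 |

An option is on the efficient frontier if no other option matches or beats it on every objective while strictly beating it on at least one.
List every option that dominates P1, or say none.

P2: worse on experience (3 vs 6).
P3: worse on start delay (13 vs 5).
P4: worse on start delay (9 vs 5).
P5: worse on experience (4 vs 6).
P6: worse on start delay (14 vs 5).
P7: worse on start delay (7 vs 5).
P8: worse on start delay (10 vs 5).
No option dominates P1.

none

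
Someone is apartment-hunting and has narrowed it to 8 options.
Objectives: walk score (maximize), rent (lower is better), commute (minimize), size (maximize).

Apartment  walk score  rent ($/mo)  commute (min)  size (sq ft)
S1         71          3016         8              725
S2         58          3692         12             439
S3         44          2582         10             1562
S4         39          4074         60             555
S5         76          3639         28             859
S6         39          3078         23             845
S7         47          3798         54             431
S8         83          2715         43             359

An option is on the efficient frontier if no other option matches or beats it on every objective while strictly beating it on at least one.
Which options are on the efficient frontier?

S1, S3, S5, S8

S1: not dominated (best commute).
S2: dominated by S1 (walk score 71≥58, rent 3016≤3692, commute 8≤12, size 725≥439).
S3: not dominated (best rent).
S4: dominated by S1 (walk score 71≥39, rent 3016≤4074, commute 8≤60, size 725≥555).
S5: not dominated.
S6: dominated by S3 (walk score 44≥39, rent 2582≤3078, commute 10≤23, size 1562≥845).
S7: dominated by S1 (walk score 71≥47, rent 3016≤3798, commute 8≤54, size 725≥431).
S8: not dominated (best walk score).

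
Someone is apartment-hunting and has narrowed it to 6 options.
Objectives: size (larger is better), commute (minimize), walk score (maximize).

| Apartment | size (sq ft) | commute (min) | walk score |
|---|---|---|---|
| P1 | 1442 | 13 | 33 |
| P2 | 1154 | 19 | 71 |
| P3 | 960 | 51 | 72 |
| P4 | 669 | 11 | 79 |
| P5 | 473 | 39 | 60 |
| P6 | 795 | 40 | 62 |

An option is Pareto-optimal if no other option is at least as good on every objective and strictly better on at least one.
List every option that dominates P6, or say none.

P2: size 1154≥795, commute 19≤40, walk score 71≥62 — dominates P6.
Others (P1, P3, P4, P5) are each worse than P6 on at least one objective.

P2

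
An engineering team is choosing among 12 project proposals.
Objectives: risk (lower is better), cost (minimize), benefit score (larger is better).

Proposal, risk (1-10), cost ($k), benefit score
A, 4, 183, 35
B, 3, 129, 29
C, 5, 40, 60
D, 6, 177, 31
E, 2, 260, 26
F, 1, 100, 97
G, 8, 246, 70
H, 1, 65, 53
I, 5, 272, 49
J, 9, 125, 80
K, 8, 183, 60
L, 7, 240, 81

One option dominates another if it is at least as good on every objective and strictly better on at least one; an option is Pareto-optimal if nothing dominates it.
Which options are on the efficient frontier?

A: dominated by F (risk 1≤4, cost 100≤183, benefit score 97≥35).
B: dominated by F (risk 1≤3, cost 100≤129, benefit score 97≥29).
C: not dominated (best cost).
D: dominated by C (risk 5≤6, cost 40≤177, benefit score 60≥31).
E: dominated by F (risk 1≤2, cost 100≤260, benefit score 97≥26).
F: not dominated (best benefit score).
G: dominated by F (risk 1≤8, cost 100≤246, benefit score 97≥70).
H: not dominated.
I: dominated by C (risk 5≤5, cost 40≤272, benefit score 60≥49).
J: dominated by F (risk 1≤9, cost 100≤125, benefit score 97≥80).
K: dominated by C (risk 5≤8, cost 40≤183, benefit score 60≥60).
L: dominated by F (risk 1≤7, cost 100≤240, benefit score 97≥81).

C, F, H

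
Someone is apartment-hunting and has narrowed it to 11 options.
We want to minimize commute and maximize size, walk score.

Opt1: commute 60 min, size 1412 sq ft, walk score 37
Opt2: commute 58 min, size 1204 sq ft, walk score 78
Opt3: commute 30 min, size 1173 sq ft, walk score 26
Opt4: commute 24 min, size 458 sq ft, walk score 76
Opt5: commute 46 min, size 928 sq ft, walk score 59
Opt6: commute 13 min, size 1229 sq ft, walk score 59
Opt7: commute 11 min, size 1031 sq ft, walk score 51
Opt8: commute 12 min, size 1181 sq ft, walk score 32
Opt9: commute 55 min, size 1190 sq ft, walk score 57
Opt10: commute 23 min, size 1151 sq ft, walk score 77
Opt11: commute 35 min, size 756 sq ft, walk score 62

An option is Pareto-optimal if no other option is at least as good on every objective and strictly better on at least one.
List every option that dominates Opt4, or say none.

Opt10

Opt10: commute 23≤24, size 1151≥458, walk score 77≥76 — dominates Opt4.
Others (Opt1, Opt2, Opt3, Opt5, Opt6, Opt7, Opt8, Opt9, Opt11) are each worse than Opt4 on at least one objective.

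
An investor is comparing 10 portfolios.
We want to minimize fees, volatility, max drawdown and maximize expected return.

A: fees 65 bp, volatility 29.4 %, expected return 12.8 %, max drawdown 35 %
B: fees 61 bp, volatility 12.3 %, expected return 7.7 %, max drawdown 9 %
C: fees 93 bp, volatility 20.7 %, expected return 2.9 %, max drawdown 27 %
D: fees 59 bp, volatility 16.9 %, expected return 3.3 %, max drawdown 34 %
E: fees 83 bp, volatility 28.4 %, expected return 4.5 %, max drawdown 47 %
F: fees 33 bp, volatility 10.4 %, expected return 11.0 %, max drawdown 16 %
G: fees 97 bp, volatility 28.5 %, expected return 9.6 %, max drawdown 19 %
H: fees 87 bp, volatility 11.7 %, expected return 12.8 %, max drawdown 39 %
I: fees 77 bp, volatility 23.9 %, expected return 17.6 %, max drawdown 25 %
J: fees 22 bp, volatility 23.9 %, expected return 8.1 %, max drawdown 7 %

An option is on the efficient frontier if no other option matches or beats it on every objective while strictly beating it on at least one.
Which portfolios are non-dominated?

A, B, F, H, I, J

A: not dominated.
B: not dominated.
C: dominated by B (fees 61≤93, volatility 12.3≤20.7, expected return 7.7≥2.9, max drawdown 9≤27).
D: dominated by F (fees 33≤59, volatility 10.4≤16.9, expected return 11.0≥3.3, max drawdown 16≤34).
E: dominated by B (fees 61≤83, volatility 12.3≤28.4, expected return 7.7≥4.5, max drawdown 9≤47).
F: not dominated (best volatility).
G: dominated by F (fees 33≤97, volatility 10.4≤28.5, expected return 11.0≥9.6, max drawdown 16≤19).
H: not dominated.
I: not dominated (best expected return).
J: not dominated (best fees).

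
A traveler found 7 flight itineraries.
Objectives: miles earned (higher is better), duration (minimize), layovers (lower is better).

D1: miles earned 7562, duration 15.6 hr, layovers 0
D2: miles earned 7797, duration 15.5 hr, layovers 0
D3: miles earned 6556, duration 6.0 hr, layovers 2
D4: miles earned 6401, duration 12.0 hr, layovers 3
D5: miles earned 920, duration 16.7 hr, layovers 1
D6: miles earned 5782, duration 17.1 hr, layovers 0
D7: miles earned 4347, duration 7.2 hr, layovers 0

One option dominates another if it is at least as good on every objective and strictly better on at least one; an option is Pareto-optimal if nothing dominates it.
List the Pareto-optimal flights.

D2, D3, D7

D1: dominated by D2 (miles earned 7797≥7562, duration 15.5≤15.6, layovers 0≤0).
D2: not dominated (best miles earned).
D3: not dominated (best duration).
D4: dominated by D3 (miles earned 6556≥6401, duration 6.0≤12.0, layovers 2≤3).
D5: dominated by D1 (miles earned 7562≥920, duration 15.6≤16.7, layovers 0≤1).
D6: dominated by D1 (miles earned 7562≥5782, duration 15.6≤17.1, layovers 0≤0).
D7: not dominated.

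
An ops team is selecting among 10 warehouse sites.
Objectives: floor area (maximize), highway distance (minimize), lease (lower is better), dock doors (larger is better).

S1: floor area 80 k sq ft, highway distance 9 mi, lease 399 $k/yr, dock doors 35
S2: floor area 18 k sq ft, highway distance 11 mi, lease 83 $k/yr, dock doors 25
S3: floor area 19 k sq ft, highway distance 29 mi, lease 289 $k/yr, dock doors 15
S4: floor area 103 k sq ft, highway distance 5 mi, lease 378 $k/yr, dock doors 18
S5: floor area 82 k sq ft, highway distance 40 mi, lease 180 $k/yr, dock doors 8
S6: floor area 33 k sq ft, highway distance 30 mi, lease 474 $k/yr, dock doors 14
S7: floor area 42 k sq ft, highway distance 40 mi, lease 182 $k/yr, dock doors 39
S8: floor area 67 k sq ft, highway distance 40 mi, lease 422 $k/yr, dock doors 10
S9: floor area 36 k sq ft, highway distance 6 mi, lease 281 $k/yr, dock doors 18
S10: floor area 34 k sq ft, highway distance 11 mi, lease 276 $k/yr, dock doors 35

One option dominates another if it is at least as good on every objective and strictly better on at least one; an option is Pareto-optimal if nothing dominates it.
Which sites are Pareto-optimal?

S1, S2, S4, S5, S7, S9, S10

S1: not dominated.
S2: not dominated (best lease).
S3: dominated by S9 (floor area 36≥19, highway distance 6≤29, lease 281≤289, dock doors 18≥15).
S4: not dominated (best floor area).
S5: not dominated.
S6: dominated by S1 (floor area 80≥33, highway distance 9≤30, lease 399≤474, dock doors 35≥14).
S7: not dominated (best dock doors).
S8: dominated by S1 (floor area 80≥67, highway distance 9≤40, lease 399≤422, dock doors 35≥10).
S9: not dominated.
S10: not dominated.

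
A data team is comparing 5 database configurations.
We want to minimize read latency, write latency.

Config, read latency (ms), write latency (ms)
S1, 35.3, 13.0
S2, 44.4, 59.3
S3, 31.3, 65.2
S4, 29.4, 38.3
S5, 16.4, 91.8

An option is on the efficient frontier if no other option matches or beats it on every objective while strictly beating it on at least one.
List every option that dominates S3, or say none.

S4: read latency 29.4≤31.3, write latency 38.3≤65.2 — dominates S3.
Others (S1, S2, S5) are each worse than S3 on at least one objective.

S4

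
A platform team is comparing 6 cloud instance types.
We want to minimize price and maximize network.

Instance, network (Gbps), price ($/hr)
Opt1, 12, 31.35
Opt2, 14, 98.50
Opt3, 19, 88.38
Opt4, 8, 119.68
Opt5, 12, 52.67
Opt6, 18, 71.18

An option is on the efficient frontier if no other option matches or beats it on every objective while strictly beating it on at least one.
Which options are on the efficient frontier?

Opt1: not dominated (best price).
Opt2: dominated by Opt3 (network 19≥14, price 88.38≤98.50).
Opt3: not dominated (best network).
Opt4: dominated by Opt1 (network 12≥8, price 31.35≤119.68).
Opt5: dominated by Opt1 (network 12≥12, price 31.35≤52.67).
Opt6: not dominated.

Opt1, Opt3, Opt6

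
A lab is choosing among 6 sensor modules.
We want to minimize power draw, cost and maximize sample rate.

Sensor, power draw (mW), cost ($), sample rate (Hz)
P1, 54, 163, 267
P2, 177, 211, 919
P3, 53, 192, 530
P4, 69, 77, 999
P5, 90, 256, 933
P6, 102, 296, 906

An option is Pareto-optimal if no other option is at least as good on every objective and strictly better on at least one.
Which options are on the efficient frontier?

P1, P3, P4

P1: not dominated.
P2: dominated by P4 (power draw 69≤177, cost 77≤211, sample rate 999≥919).
P3: not dominated (best power draw).
P4: not dominated (best cost).
P5: dominated by P4 (power draw 69≤90, cost 77≤256, sample rate 999≥933).
P6: dominated by P4 (power draw 69≤102, cost 77≤296, sample rate 999≥906).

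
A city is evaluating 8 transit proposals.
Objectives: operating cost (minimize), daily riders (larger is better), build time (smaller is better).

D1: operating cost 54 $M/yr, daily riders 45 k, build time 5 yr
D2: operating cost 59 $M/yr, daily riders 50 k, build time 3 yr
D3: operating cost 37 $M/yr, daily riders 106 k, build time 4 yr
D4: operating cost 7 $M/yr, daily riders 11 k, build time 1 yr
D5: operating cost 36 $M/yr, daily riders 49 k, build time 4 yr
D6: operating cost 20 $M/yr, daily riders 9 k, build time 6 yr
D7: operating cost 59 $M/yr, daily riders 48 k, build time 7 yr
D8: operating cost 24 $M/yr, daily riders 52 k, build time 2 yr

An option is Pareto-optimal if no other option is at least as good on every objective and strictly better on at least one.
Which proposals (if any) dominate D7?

D2: operating cost 59≤59, daily riders 50≥48, build time 3≤7 — dominates D7.
D3: operating cost 37≤59, daily riders 106≥48, build time 4≤7 — dominates D7.
D5: operating cost 36≤59, daily riders 49≥48, build time 4≤7 — dominates D7.
D8: operating cost 24≤59, daily riders 52≥48, build time 2≤7 — dominates D7.
Others (D1, D4, D6) are each worse than D7 on at least one objective.

D2, D3, D5, D8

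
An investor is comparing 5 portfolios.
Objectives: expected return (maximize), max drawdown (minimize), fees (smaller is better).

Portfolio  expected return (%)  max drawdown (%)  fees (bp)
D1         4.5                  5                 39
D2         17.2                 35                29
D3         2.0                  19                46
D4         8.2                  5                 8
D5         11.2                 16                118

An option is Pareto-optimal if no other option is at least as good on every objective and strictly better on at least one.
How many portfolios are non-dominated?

D1: dominated by D4 (expected return 8.2≥4.5, max drawdown 5≤5, fees 8≤39).
D2: not dominated (best expected return).
D3: dominated by D1 (expected return 4.5≥2.0, max drawdown 5≤19, fees 39≤46).
D4: not dominated (best fees).
D5: not dominated.
Pareto-optimal: D2, D4, D5 → 3.

3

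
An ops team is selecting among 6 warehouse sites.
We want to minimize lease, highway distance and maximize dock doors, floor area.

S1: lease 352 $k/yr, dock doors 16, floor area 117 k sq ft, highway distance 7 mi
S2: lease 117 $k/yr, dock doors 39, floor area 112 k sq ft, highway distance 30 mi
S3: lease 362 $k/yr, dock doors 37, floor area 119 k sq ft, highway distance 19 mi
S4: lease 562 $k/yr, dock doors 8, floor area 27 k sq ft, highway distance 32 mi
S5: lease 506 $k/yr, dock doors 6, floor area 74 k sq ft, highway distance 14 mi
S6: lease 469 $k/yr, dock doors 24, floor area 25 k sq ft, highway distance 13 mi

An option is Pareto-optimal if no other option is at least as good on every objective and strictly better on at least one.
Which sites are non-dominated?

S1, S2, S3, S6

S1: not dominated (best highway distance).
S2: not dominated (best lease).
S3: not dominated (best floor area).
S4: dominated by S1 (lease 352≤562, dock doors 16≥8, floor area 117≥27, highway distance 7≤32).
S5: dominated by S1 (lease 352≤506, dock doors 16≥6, floor area 117≥74, highway distance 7≤14).
S6: not dominated.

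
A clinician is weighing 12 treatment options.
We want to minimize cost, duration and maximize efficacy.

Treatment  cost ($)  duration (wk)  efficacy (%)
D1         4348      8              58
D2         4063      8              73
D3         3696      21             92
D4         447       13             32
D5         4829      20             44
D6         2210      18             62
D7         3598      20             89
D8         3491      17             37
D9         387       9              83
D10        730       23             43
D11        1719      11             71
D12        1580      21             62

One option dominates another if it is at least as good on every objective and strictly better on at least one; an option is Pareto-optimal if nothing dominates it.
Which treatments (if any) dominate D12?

D9: cost 387≤1580, duration 9≤21, efficacy 83≥62 — dominates D12.
Others (D1, D2, D3, D4, D5, D6, D7, D8, D10, D11) are each worse than D12 on at least one objective.

D9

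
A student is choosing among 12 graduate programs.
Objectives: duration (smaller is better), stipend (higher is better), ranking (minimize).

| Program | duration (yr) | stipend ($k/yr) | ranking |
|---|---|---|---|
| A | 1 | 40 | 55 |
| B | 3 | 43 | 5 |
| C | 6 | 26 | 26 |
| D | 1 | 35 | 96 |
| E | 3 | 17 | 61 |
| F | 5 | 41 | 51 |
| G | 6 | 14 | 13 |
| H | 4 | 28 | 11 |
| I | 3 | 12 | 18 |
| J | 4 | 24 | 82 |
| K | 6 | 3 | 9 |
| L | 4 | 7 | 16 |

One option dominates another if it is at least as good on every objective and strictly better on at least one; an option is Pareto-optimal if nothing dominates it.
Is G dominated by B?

Yes

B vs G: duration 3≤6, stipend 43≥14, ranking 5≤13 — B is at least as good on every objective with at least one strict improvement.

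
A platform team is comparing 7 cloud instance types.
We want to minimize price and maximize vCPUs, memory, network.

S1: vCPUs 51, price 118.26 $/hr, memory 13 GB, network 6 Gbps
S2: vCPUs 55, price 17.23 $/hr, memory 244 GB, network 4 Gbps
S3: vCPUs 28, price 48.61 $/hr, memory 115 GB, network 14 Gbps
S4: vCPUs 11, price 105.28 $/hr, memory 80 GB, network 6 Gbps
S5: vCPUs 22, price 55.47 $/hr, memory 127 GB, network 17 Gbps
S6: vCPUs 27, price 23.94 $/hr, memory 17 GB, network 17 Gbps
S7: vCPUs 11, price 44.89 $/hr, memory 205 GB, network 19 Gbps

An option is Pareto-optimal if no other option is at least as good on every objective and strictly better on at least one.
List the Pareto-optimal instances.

S1: not dominated.
S2: not dominated (best vCPUs).
S3: not dominated.
S4: dominated by S3 (vCPUs 28≥11, price 48.61≤105.28, memory 115≥80, network 14≥6).
S5: not dominated.
S6: not dominated.
S7: not dominated (best network).

S1, S2, S3, S5, S6, S7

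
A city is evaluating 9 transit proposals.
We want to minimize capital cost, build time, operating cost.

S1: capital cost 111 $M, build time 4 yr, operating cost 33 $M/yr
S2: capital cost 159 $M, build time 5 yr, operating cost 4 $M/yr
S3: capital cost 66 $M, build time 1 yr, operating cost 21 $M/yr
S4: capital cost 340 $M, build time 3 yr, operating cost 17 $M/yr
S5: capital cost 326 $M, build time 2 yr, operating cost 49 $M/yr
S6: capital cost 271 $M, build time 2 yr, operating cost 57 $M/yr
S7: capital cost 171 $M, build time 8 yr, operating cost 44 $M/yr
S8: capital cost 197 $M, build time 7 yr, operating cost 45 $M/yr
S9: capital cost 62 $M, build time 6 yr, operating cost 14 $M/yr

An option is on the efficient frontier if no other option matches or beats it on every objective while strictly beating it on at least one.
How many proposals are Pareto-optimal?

S1: dominated by S3 (capital cost 66≤111, build time 1≤4, operating cost 21≤33).
S2: not dominated (best operating cost).
S3: not dominated (best build time).
S4: not dominated.
S5: dominated by S3 (capital cost 66≤326, build time 1≤2, operating cost 21≤49).
S6: dominated by S3 (capital cost 66≤271, build time 1≤2, operating cost 21≤57).
S7: dominated by S1 (capital cost 111≤171, build time 4≤8, operating cost 33≤44).
S8: dominated by S1 (capital cost 111≤197, build time 4≤7, operating cost 33≤45).
S9: not dominated (best capital cost).
Pareto-optimal: S2, S3, S4, S9 → 4.

4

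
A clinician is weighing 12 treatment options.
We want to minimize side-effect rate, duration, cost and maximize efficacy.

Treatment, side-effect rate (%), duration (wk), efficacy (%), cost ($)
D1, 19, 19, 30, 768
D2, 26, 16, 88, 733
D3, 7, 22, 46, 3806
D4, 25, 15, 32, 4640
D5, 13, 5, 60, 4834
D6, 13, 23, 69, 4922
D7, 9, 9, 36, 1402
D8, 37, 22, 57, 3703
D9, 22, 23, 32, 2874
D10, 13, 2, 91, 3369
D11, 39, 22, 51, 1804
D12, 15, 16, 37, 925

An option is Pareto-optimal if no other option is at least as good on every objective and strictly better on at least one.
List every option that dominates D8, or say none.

D2, D10

D2: side-effect rate 26≤37, duration 16≤22, efficacy 88≥57, cost 733≤3703 — dominates D8.
D10: side-effect rate 13≤37, duration 2≤22, efficacy 91≥57, cost 3369≤3703 — dominates D8.
Others (D1, D3, D4, D5, D6, D7, D9, D11, D12) are each worse than D8 on at least one objective.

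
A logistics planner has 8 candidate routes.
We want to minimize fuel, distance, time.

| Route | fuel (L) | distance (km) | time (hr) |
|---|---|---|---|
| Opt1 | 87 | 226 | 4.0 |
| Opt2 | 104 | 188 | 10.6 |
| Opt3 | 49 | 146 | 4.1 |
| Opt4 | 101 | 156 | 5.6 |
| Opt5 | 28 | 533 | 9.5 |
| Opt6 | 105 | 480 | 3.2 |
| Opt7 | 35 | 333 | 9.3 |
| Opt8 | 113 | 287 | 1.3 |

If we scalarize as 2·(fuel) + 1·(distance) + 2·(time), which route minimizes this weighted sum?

Opt1: 2·87 + 1·226 + 2·4.0 = 408.0
Opt2: 2·104 + 1·188 + 2·10.6 = 417.2
Opt3: 2·49 + 1·146 + 2·4.1 = 252.2
Opt4: 2·101 + 1·156 + 2·5.6 = 369.2
Opt5: 2·28 + 1·533 + 2·9.5 = 608.0
Opt6: 2·105 + 1·480 + 2·3.2 = 696.4
Opt7: 2·35 + 1·333 + 2·9.3 = 421.6
Opt8: 2·113 + 1·287 + 2·1.3 = 515.6
Lowest: Opt3 at 252.2.

Opt3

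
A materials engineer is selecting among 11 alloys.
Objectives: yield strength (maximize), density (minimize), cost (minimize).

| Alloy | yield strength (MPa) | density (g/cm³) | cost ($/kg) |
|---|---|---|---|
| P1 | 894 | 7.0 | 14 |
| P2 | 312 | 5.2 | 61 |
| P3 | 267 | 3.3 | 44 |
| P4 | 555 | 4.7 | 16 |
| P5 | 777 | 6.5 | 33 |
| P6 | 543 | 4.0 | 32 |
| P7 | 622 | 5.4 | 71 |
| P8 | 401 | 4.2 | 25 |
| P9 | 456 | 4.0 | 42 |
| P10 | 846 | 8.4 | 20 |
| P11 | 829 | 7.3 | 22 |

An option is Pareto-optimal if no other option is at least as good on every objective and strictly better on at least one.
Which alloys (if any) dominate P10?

P1

P1: yield strength 894≥846, density 7.0≤8.4, cost 14≤20 — dominates P10.
Others (P2, P3, P4, P5, P6, P7, P8, P9, P11) are each worse than P10 on at least one objective.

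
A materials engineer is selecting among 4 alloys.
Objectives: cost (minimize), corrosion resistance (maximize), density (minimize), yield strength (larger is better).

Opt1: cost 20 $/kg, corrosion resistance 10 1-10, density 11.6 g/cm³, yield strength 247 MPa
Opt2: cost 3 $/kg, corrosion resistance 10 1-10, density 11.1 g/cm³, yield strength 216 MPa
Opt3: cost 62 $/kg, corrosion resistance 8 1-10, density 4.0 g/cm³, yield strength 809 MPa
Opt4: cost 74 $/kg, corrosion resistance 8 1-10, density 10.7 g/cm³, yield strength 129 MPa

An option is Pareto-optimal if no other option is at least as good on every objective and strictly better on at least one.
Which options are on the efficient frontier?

Opt1: not dominated.
Opt2: not dominated (best cost).
Opt3: not dominated (best density).
Opt4: dominated by Opt3 (cost 62≤74, corrosion resistance 8≥8, density 4.0≤10.7, yield strength 809≥129).

Opt1, Opt2, Opt3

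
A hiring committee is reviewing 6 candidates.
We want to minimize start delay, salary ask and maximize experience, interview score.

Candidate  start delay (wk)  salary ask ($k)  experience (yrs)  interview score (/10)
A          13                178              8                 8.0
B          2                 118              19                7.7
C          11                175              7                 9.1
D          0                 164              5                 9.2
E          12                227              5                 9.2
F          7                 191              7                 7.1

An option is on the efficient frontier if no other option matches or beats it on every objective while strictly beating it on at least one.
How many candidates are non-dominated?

A: not dominated.
B: not dominated (best salary ask).
C: not dominated.
D: not dominated (best start delay).
E: dominated by D (start delay 0≤12, salary ask 164≤227, experience 5≥5, interview score 9.2≥9.2).
F: dominated by B (start delay 2≤7, salary ask 118≤191, experience 19≥7, interview score 7.7≥7.1).
Pareto-optimal: A, B, C, D → 4.

4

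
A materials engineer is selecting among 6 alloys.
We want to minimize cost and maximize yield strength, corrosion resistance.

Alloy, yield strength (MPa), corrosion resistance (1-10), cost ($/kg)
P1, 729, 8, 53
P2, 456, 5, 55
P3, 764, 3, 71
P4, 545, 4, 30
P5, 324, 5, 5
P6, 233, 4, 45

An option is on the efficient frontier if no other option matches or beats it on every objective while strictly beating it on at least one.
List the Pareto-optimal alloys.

P1: not dominated (best corrosion resistance).
P2: dominated by P1 (yield strength 729≥456, corrosion resistance 8≥5, cost 53≤55).
P3: not dominated (best yield strength).
P4: not dominated.
P5: not dominated (best cost).
P6: dominated by P4 (yield strength 545≥233, corrosion resistance 4≥4, cost 30≤45).

P1, P3, P4, P5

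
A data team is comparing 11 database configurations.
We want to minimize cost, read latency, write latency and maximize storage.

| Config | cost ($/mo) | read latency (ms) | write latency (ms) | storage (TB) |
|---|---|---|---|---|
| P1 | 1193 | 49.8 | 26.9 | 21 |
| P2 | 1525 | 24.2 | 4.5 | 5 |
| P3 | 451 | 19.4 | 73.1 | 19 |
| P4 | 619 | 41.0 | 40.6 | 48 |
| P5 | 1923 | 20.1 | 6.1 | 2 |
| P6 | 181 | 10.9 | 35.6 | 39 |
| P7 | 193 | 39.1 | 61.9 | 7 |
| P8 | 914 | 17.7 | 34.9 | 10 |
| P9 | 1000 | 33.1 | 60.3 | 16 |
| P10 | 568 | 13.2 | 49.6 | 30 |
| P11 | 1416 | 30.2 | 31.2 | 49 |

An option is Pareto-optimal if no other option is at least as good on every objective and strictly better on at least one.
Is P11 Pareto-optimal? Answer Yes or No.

P1: worse on read latency (49.8 vs 30.2).
P2: worse on cost (1525 vs 1416).
P3: worse on write latency (73.1 vs 31.2).
P4: worse on read latency (41.0 vs 30.2).
P5: worse on cost (1923 vs 1416).
P6: worse on write latency (35.6 vs 31.2).
P7: worse on read latency (39.1 vs 30.2).
P8: worse on write latency (34.9 vs 31.2).
P9: worse on read latency (33.1 vs 30.2).
P10: worse on write latency (49.6 vs 31.2).
No option is at least as good as P11 on every objective and strictly better on one.

Yes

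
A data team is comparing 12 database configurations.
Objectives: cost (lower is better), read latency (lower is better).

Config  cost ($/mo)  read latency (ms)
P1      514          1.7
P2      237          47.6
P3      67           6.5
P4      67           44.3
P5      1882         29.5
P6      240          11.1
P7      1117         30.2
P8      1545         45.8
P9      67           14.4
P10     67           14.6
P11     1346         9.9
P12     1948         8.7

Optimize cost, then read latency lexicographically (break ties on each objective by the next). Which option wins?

P3

First minimize cost: best is 67, kept {P3, P4, P9, P10}.
Then minimize read latency: best is 6.5, kept {P3}.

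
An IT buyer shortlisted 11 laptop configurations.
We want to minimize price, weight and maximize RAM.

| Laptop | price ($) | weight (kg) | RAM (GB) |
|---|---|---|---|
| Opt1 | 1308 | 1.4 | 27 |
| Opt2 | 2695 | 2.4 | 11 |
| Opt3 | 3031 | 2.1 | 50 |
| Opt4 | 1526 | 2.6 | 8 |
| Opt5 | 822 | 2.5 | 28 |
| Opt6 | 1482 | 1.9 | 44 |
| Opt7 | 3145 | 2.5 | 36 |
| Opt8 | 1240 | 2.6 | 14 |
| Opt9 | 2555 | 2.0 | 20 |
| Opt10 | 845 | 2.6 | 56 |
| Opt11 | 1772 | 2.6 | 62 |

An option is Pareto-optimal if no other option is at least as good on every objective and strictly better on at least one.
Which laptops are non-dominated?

Opt1: not dominated (best weight).
Opt2: dominated by Opt1 (price 1308≤2695, weight 1.4≤2.4, RAM 27≥11).
Opt3: not dominated.
Opt4: dominated by Opt1 (price 1308≤1526, weight 1.4≤2.6, RAM 27≥8).
Opt5: not dominated (best price).
Opt6: not dominated.
Opt7: dominated by Opt3 (price 3031≤3145, weight 2.1≤2.5, RAM 50≥36).
Opt8: dominated by Opt5 (price 822≤1240, weight 2.5≤2.6, RAM 28≥14).
Opt9: dominated by Opt1 (price 1308≤2555, weight 1.4≤2.0, RAM 27≥20).
Opt10: not dominated.
Opt11: not dominated (best RAM).

Opt1, Opt3, Opt5, Opt6, Opt10, Opt11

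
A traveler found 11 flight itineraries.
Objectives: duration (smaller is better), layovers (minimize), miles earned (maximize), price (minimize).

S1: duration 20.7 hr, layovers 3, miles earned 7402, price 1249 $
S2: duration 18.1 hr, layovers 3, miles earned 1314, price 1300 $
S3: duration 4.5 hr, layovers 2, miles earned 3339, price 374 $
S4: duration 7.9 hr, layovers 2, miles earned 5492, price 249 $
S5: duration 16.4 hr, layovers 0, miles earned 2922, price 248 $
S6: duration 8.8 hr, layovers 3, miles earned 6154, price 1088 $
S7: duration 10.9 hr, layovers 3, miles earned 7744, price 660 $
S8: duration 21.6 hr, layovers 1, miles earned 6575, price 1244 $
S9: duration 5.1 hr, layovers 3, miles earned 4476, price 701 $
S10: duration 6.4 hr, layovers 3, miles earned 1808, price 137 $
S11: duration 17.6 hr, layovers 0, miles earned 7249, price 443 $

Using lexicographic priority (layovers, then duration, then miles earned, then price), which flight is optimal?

S5

First minimize layovers: best is 0, kept {S5, S11}.
Then minimize duration: best is 16.4, kept {S5}.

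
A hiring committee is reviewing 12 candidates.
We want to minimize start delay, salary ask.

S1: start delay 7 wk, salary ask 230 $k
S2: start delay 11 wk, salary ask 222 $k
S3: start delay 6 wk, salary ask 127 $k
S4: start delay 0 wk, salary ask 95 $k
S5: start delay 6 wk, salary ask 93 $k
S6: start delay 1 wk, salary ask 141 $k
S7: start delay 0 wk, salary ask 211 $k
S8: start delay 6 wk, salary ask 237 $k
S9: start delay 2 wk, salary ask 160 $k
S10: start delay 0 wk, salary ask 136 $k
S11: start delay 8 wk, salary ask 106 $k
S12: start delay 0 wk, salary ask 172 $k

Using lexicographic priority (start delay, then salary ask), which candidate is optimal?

S4

First minimize start delay: best is 0, kept {S4, S7, S10, S12}.
Then minimize salary ask: best is 95, kept {S4}.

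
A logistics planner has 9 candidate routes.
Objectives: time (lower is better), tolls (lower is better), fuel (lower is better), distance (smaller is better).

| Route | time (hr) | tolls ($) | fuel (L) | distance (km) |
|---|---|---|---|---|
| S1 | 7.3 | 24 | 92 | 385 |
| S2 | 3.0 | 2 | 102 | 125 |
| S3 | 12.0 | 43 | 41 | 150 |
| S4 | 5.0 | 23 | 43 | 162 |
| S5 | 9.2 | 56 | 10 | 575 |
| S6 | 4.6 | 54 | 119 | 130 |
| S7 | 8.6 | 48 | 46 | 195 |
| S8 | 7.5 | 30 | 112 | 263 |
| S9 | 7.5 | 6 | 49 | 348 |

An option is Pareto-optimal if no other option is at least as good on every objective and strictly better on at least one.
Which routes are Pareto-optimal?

S2, S3, S4, S5, S9

S1: dominated by S4 (time 5.0≤7.3, tolls 23≤24, fuel 43≤92, distance 162≤385).
S2: not dominated (best time).
S3: not dominated.
S4: not dominated.
S5: not dominated (best fuel).
S6: dominated by S2 (time 3.0≤4.6, tolls 2≤54, fuel 102≤119, distance 125≤130).
S7: dominated by S4 (time 5.0≤8.6, tolls 23≤48, fuel 43≤46, distance 162≤195).
S8: dominated by S2 (time 3.0≤7.5, tolls 2≤30, fuel 102≤112, distance 125≤263).
S9: not dominated.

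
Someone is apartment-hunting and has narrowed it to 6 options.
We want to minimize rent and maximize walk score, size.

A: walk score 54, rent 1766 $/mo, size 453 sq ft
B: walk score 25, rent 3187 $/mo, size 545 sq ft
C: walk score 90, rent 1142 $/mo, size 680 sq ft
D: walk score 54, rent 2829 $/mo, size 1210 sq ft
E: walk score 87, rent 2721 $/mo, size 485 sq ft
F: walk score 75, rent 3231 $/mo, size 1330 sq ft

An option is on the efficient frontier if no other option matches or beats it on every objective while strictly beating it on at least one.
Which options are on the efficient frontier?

C, D, F

A: dominated by C (walk score 90≥54, rent 1142≤1766, size 680≥453).
B: dominated by C (walk score 90≥25, rent 1142≤3187, size 680≥545).
C: not dominated (best walk score).
D: not dominated.
E: dominated by C (walk score 90≥87, rent 1142≤2721, size 680≥485).
F: not dominated (best size).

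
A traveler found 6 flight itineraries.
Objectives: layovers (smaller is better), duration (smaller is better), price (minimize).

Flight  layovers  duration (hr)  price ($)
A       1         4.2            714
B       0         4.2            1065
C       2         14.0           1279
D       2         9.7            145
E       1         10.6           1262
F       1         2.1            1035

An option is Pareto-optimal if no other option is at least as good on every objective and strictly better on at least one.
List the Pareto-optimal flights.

A: not dominated.
B: not dominated (best layovers).
C: dominated by A (layovers 1≤2, duration 4.2≤14.0, price 714≤1279).
D: not dominated (best price).
E: dominated by A (layovers 1≤1, duration 4.2≤10.6, price 714≤1262).
F: not dominated (best duration).

A, B, D, F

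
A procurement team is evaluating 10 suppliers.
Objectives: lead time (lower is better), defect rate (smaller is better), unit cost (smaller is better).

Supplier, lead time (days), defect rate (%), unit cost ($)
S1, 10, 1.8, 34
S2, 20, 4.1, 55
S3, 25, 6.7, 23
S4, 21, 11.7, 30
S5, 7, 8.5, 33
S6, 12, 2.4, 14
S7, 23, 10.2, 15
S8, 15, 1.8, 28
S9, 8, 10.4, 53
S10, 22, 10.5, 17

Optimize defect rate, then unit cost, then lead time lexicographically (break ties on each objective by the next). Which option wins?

First minimize defect rate: best is 1.8, kept {S1, S8}.
Then minimize unit cost: best is 28, kept {S8}.

S8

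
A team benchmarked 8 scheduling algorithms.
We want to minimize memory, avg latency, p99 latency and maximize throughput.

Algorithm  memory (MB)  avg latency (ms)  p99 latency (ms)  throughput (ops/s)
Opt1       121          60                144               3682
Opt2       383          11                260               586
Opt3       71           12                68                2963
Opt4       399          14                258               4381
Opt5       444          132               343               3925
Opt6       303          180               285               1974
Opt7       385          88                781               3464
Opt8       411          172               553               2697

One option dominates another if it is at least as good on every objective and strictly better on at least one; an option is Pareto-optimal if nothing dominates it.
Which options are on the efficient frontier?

Opt1, Opt2, Opt3, Opt4

Opt1: not dominated.
Opt2: not dominated (best avg latency).
Opt3: not dominated (best memory).
Opt4: not dominated (best throughput).
Opt5: dominated by Opt4 (memory 399≤444, avg latency 14≤132, p99 latency 258≤343, throughput 4381≥3925).
Opt6: dominated by Opt1 (memory 121≤303, avg latency 60≤180, p99 latency 144≤285, throughput 3682≥1974).
Opt7: dominated by Opt1 (memory 121≤385, avg latency 60≤88, p99 latency 144≤781, throughput 3682≥3464).
Opt8: dominated by Opt1 (memory 121≤411, avg latency 60≤172, p99 latency 144≤553, throughput 3682≥2697).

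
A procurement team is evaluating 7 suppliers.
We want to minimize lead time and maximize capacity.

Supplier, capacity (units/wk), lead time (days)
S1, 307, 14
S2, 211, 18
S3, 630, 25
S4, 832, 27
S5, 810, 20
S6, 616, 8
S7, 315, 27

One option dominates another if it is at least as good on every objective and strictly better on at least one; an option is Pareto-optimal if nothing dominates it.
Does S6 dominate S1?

Yes

S6 vs S1: capacity 616≥307, lead time 8≤14 — S6 is at least as good on every objective with at least one strict improvement.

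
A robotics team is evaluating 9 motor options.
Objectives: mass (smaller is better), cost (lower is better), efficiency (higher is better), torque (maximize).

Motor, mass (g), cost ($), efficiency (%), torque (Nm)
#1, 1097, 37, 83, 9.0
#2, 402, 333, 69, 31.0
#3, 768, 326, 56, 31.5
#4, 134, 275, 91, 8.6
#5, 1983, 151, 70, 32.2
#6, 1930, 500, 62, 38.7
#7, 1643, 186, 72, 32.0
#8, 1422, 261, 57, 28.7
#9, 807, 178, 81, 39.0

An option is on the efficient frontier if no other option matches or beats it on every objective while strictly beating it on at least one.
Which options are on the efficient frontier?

#1, #2, #3, #4, #5, #9

#1: not dominated (best cost).
#2: not dominated.
#3: not dominated.
#4: not dominated (best mass).
#5: not dominated.
#6: dominated by #9 (mass 807≤1930, cost 178≤500, efficiency 81≥62, torque 39.0≥38.7).
#7: dominated by #9 (mass 807≤1643, cost 178≤186, efficiency 81≥72, torque 39.0≥32.0).
#8: dominated by #9 (mass 807≤1422, cost 178≤261, efficiency 81≥57, torque 39.0≥28.7).
#9: not dominated (best torque).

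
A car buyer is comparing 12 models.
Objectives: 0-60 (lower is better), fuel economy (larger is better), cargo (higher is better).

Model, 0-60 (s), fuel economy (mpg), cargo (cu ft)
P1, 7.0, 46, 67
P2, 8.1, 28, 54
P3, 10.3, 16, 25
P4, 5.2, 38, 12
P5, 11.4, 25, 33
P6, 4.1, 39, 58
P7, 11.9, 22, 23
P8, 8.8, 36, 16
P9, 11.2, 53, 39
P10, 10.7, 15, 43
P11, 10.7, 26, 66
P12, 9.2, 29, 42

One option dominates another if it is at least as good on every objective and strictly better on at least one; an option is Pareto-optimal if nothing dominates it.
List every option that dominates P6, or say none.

P1: worse on 0-60 (7.0 vs 4.1).
P2: worse on 0-60 (8.1 vs 4.1).
P3: worse on 0-60 (10.3 vs 4.1).
P4: worse on 0-60 (5.2 vs 4.1).
P5: worse on 0-60 (11.4 vs 4.1).
P7: worse on 0-60 (11.9 vs 4.1).
P8: worse on 0-60 (8.8 vs 4.1).
P9: worse on 0-60 (11.2 vs 4.1).
P10: worse on 0-60 (10.7 vs 4.1).
P11: worse on 0-60 (10.7 vs 4.1).
P12: worse on 0-60 (9.2 vs 4.1).
No option dominates P6.

none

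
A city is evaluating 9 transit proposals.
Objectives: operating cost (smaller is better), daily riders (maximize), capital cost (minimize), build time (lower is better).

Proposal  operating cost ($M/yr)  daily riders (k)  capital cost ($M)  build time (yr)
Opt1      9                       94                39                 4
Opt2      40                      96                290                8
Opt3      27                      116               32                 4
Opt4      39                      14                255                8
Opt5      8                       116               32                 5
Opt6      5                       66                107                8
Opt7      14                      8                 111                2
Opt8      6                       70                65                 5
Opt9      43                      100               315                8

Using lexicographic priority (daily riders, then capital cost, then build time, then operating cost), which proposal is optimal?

Opt3

First maximize daily riders: best is 116, kept {Opt3, Opt5}.
Then minimize capital cost: best is 32, kept {Opt3, Opt5}.
Then minimize build time: best is 4, kept {Opt3}.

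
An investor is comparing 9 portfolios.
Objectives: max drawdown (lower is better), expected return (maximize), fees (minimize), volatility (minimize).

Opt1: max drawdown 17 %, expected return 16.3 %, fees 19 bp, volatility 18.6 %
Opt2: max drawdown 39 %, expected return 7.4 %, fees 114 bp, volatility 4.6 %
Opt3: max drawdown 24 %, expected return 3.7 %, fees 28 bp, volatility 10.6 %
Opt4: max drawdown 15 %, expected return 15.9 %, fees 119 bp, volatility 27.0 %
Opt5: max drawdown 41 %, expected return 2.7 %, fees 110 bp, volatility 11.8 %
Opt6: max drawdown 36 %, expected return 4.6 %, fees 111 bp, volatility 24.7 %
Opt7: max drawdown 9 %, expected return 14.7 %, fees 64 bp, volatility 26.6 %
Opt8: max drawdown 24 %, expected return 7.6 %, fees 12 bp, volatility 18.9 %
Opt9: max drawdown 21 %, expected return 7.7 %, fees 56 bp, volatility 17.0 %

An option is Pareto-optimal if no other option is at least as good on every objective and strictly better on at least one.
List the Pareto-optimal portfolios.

Opt1: not dominated (best expected return).
Opt2: not dominated (best volatility).
Opt3: not dominated.
Opt4: not dominated.
Opt5: dominated by Opt3 (max drawdown 24≤41, expected return 3.7≥2.7, fees 28≤110, volatility 10.6≤11.8).
Opt6: dominated by Opt1 (max drawdown 17≤36, expected return 16.3≥4.6, fees 19≤111, volatility 18.6≤24.7).
Opt7: not dominated (best max drawdown).
Opt8: not dominated (best fees).
Opt9: not dominated.

Opt1, Opt2, Opt3, Opt4, Opt7, Opt8, Opt9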